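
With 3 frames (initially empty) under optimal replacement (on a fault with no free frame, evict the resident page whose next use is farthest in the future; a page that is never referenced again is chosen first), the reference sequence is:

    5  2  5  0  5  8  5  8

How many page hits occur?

5: miss, frames [5]
2: miss, frames [5, 2]
5: hit
0: miss, frames [5, 2, 0]
5: hit
8: miss, evict 0, frames [5, 2, 8]
5: hit
8: hit
Hits: 4.

4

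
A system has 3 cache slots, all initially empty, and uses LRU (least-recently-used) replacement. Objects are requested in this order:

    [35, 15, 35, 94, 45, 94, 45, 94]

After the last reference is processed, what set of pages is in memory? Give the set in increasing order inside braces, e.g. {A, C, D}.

35 -> fault, frames (35)
15 -> fault, frames (35 15)
35 -> hit
94 -> fault, frames (15 35 94)
45 -> fault, evict 15, frames (35 94 45)
94 -> hit
45 -> hit
94 -> hit

{35, 45, 94}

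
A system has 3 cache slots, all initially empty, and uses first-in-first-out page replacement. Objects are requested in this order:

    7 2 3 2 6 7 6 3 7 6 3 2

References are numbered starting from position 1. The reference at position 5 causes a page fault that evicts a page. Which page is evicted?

7

pos 1: 7: miss, frames [7]
pos 2: 2: miss, frames [7, 2]
pos 3: 3: miss, frames [7, 2, 3]
pos 4: 2: hit
pos 5: 6: miss, evict 7, frames [2, 3, 6]
At position 5, page 7 is evicted.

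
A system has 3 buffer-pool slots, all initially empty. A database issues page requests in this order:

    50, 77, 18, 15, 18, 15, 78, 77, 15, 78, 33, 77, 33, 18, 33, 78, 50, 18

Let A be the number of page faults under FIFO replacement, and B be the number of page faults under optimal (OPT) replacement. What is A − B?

2

Under FIFO: F F F F . . F F . . F . . F . F F . → 10 faults.
Under OPT: F F F F . . F . . . F . . F . . F . → 8 faults.
A − B = 10 − 8 = 2.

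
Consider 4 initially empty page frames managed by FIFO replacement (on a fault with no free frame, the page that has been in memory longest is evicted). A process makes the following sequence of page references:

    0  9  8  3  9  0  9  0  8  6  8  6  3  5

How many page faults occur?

6

0 -> fault, frames (0)
9 -> fault, frames (0 9)
8 -> fault, frames (0 9 8)
3 -> fault, frames (0 9 8 3)
9 -> hit
0 -> hit
9 -> hit
0 -> hit
8 -> hit
6 -> fault, evict 0, frames (9 8 3 6)
8 -> hit
6 -> hit
3 -> hit
5 -> fault, evict 9, frames (8 3 6 5)
Page faults: 6.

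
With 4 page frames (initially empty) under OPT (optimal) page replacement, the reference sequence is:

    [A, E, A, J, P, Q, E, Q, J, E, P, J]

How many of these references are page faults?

A: miss, frames (A)
E: miss, frames (A E)
A: hit
J: miss, frames (A E J)
P: miss, frames (A E J P)
Q: miss, evict A, frames (E J P Q)
E: hit
Q: hit
J: hit
E: hit
P: hit
J: hit
Page faults: 5.

5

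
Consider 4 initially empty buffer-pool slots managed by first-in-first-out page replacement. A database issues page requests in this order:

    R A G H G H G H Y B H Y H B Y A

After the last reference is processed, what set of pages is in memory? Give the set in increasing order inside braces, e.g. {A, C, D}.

R: miss, frames {R}
A: miss, frames {R,A}
G: miss, frames {R,A,G}
H: miss, frames {R,A,G,H}
G: hit
H: hit
G: hit
H: hit
Y: miss, evict R, frames {A,G,H,Y}
B: miss, evict A, frames {G,H,Y,B}
H: hit
Y: hit
H: hit
B: hit
Y: hit
A: miss, evict G, frames {H,Y,B,A}

{A, B, H, Y}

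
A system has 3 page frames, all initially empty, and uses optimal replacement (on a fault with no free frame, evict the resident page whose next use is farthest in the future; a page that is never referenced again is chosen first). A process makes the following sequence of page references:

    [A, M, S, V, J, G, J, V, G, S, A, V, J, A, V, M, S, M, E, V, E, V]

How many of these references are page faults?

11

A → miss, frames (A)
M → miss, frames (A M)
S → miss, frames (A M S)
V → miss, evict M, frames (A S V)
J → miss, evict A, frames (S V J)
G → miss, evict S, frames (V J G)
J → hit
V → hit
G → hit
S → miss, evict G, frames (V J S)
A → miss, evict S, frames (V J A)
V → hit
J → hit
A → hit
V → hit
M → miss, evict A, frames (V J M)
S → miss, evict J, frames (V M S)
M → hit
E → miss, evict S, frames (V M E)
V → hit
E → hit
V → hit
Page faults: 11.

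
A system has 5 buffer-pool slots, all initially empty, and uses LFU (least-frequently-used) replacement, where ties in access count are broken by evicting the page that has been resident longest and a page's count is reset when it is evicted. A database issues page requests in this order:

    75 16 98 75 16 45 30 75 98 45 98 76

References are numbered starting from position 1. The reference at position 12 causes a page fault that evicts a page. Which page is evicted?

30

pos 1: 75 -> fault, frames (75)
pos 2: 16 -> fault, frames (75 16)
pos 3: 98 -> fault, frames (75 16 98)
pos 4: 75 -> hit
pos 5: 16 -> hit
pos 6: 45 -> fault, frames (75 16 98 45)
pos 7: 30 -> fault, frames (75 16 98 45 30)
pos 8: 75 -> hit
pos 9: 98 -> hit
pos 10: 45 -> hit
pos 11: 98 -> hit
pos 12: 76 -> fault, evict 30, frames (75 16 98 45 76)
At position 12, page 30 is evicted.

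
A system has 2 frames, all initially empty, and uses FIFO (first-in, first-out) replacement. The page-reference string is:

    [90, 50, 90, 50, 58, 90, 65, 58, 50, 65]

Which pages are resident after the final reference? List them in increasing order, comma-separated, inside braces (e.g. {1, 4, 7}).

90 -> miss, frames (90)
50 -> miss, frames (90 50)
90 -> hit
50 -> hit
58 -> miss, evict 90, frames (50 58)
90 -> miss, evict 50, frames (58 90)
65 -> miss, evict 58, frames (90 65)
58 -> miss, evict 90, frames (65 58)
50 -> miss, evict 65, frames (58 50)
65 -> miss, evict 58, frames (50 65)

{50, 65}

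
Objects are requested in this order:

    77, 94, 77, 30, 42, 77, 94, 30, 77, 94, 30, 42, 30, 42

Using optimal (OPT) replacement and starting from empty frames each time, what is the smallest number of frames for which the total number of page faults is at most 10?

2

f=1: 14 faults
f=2: 8 faults
f=3: 6 faults
f=4: 4 faults
Smallest f with faults ≤ 10 is 2.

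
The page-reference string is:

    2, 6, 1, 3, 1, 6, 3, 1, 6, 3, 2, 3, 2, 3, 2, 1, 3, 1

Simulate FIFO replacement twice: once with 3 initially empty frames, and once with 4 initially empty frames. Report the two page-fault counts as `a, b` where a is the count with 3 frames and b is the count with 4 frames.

3 frames: F F F F . . . . . . F . . . . . . . → 5 faults.
4 frames: F F F F . . . . . . . . . . . . . . → 4 faults.
4 < 5: adding a frame reduced faults, as is typical.

5, 4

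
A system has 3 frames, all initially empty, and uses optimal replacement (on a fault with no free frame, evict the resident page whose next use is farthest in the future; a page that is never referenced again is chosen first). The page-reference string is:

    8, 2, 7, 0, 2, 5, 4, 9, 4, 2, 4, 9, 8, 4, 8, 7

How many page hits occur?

8 → fault, frames (8)
2 → fault, frames (8 2)
7 → fault, frames (8 2 7)
0 → fault, evict 7, frames (8 2 0)
2 → hit
5 → fault, evict 0, frames (8 2 5)
4 → fault, evict 5, frames (8 2 4)
9 → fault, evict 8, frames (2 4 9)
4 → hit
2 → hit
4 → hit
9 → hit
8 → fault, evict 9, frames (2 4 8)
4 → hit
8 → hit
7 → fault, evict 8, frames (2 4 7)
Hits: 7.

7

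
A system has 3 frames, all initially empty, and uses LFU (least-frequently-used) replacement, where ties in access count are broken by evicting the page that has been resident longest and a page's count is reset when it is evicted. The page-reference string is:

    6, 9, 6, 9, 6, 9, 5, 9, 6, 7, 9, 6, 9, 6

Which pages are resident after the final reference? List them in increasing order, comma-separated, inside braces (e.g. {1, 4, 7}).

6 → miss, frames {6}
9 → miss, frames {6,9}
6 → hit
9 → hit
6 → hit
9 → hit
5 → miss, frames {6,9,5}
9 → hit
6 → hit
7 → miss, evict 5, frames {6,9,7}
9 → hit
6 → hit
9 → hit
6 → hit

{6, 7, 9}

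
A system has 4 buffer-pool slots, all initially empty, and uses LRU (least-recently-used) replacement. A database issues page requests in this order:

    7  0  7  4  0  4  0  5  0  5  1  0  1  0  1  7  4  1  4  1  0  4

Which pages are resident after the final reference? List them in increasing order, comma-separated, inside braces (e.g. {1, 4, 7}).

{0, 1, 4, 7}

7 -> miss, frames {7}
0 -> miss, frames {7,0}
7 -> hit
4 -> miss, frames {0,7,4}
0 -> hit
4 -> hit
0 -> hit
5 -> miss, frames {7,4,0,5}
0 -> hit
5 -> hit
1 -> miss, evict 7, frames {4,0,5,1}
0 -> hit
1 -> hit
0 -> hit
1 -> hit
7 -> miss, evict 4, frames {5,0,1,7}
4 -> miss, evict 5, frames {0,1,7,4}
1 -> hit
4 -> hit
1 -> hit
0 -> hit
4 -> hit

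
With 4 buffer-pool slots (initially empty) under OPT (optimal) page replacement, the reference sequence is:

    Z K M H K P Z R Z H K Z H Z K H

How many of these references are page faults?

6

Z → miss, frames [Z]
K → miss, frames [Z, K]
M → miss, frames [Z, K, M]
H → miss, frames [Z, K, M, H]
K → hit
P → miss, evict M, frames [Z, K, H, P]
Z → hit
R → miss, evict P, frames [Z, K, H, R]
Z → hit
H → hit
K → hit
Z → hit
H → hit
Z → hit
K → hit
H → hit
Page faults: 6.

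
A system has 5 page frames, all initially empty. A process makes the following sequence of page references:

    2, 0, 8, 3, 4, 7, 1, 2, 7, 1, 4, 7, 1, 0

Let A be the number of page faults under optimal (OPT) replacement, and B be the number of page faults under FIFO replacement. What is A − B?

-2

Under OPT: F F F F F F F . . . . . . . → 7 faults.
Under FIFO: F F F F F F F F . . . . . F → 9 faults.
A − B = 7 − 9 = -2.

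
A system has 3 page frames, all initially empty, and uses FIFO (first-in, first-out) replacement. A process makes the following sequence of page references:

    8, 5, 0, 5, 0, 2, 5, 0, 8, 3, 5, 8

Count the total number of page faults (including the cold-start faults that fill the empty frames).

7

8: miss, frames {8}
5: miss, frames {8,5}
0: miss, frames {8,5,0}
5: hit
0: hit
2: miss, evict 8, frames {5,0,2}
5: hit
0: hit
8: miss, evict 5, frames {0,2,8}
3: miss, evict 0, frames {2,8,3}
5: miss, evict 2, frames {8,3,5}
8: hit
Page faults: 7.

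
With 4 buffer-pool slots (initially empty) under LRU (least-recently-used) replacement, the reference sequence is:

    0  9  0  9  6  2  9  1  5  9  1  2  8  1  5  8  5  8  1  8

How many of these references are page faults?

8

0 → fault, frames {0}
9 → fault, frames {0,9}
0 → hit
9 → hit
6 → fault, frames {0,9,6}
2 → fault, frames {0,9,6,2}
9 → hit
1 → fault, evict 0, frames {6,2,9,1}
5 → fault, evict 6, frames {2,9,1,5}
9 → hit
1 → hit
2 → hit
8 → fault, evict 5, frames {9,1,2,8}
1 → hit
5 → fault, evict 9, frames {2,8,1,5}
8 → hit
5 → hit
8 → hit
1 → hit
8 → hit
Page faults: 8.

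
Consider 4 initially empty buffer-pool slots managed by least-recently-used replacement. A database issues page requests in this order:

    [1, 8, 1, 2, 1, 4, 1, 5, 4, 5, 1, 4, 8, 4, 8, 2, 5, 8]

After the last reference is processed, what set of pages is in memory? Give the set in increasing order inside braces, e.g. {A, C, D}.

{2, 4, 5, 8}

1: fault, frames (1)
8: fault, frames (1 8)
1: hit
2: fault, frames (8 1 2)
1: hit
4: fault, frames (8 2 1 4)
1: hit
5: fault, evict 8, frames (2 4 1 5)
4: hit
5: hit
1: hit
4: hit
8: fault, evict 2, frames (5 1 4 8)
4: hit
8: hit
2: fault, evict 5, frames (1 4 8 2)
5: fault, evict 1, frames (4 8 2 5)
8: hit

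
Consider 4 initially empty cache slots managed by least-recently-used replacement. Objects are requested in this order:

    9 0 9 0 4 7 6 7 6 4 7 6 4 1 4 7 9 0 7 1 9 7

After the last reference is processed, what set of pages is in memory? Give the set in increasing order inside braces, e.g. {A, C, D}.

9 → miss, frames (9)
0 → miss, frames (9 0)
9 → hit
0 → hit
4 → miss, frames (9 0 4)
7 → miss, frames (9 0 4 7)
6 → miss, evict 9, frames (0 4 7 6)
7 → hit
6 → hit
4 → hit
7 → hit
6 → hit
4 → hit
1 → miss, evict 0, frames (7 6 4 1)
4 → hit
7 → hit
9 → miss, evict 6, frames (1 4 7 9)
0 → miss, evict 1, frames (4 7 9 0)
7 → hit
1 → miss, evict 4, frames (9 0 7 1)
9 → hit
7 → hit

{0, 1, 7, 9}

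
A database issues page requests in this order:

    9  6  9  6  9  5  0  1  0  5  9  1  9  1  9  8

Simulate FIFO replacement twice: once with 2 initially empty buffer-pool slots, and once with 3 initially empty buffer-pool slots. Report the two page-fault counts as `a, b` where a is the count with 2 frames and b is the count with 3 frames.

9, 7

2 frames: F F . . . F F F . F F F . . . F → 9 faults.
3 frames: F F . . . F F F . . F . . . . F → 7 faults.
7 < 9: adding a frame reduced faults, as is typical.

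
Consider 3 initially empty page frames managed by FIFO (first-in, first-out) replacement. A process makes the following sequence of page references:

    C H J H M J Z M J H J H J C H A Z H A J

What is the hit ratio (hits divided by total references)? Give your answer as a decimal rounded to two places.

0.40

C: fault, frames (C)
H: fault, frames (C H)
J: fault, frames (C H J)
H: hit
M: fault, evict C, frames (H J M)
J: hit
Z: fault, evict H, frames (J M Z)
M: hit
J: hit
H: fault, evict J, frames (M Z H)
J: fault, evict M, frames (Z H J)
H: hit
J: hit
C: fault, evict Z, frames (H J C)
H: hit
A: fault, evict H, frames (J C A)
Z: fault, evict J, frames (C A Z)
H: fault, evict C, frames (A Z H)
A: hit
J: fault, evict A, frames (Z H J)
Hits: 8 of 20 references → 8/20 = 0.4000.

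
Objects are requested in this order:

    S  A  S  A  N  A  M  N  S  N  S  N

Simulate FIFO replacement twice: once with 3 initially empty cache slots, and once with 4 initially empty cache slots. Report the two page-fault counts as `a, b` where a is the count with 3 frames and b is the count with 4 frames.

3 frames: F F . . F . F . F . . . → 5 faults.
4 frames: F F . . F . F . . . . . → 4 faults.
4 < 5: adding a frame reduced faults, as is typical.

5, 4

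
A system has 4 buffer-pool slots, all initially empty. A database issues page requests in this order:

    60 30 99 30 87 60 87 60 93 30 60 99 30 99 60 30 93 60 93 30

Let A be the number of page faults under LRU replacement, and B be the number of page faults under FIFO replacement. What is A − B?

Under LRU: F F F . F . . . F . . F . . . . . . . . → 6 faults.
Under FIFO: F F F . F . . . F . F . F F . . . . . . → 8 faults.
A − B = 6 − 8 = -2.

-2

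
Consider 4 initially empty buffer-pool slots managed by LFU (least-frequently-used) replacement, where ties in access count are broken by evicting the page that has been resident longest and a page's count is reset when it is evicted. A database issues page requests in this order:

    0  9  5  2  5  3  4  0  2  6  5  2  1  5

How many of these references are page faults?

0 → fault, frames [0]
9 → fault, frames [0, 9]
5 → fault, frames [0, 9, 5]
2 → fault, frames [0, 9, 5, 2]
5 → hit
3 → fault, evict 0, frames [9, 5, 2, 3]
4 → fault, evict 9, frames [5, 2, 3, 4]
0 → fault, evict 2, frames [5, 3, 4, 0]
2 → fault, evict 3, frames [5, 4, 0, 2]
6 → fault, evict 4, frames [5, 0, 2, 6]
5 → hit
2 → hit
1 → fault, evict 0, frames [5, 2, 6, 1]
5 → hit
Page faults: 10.

10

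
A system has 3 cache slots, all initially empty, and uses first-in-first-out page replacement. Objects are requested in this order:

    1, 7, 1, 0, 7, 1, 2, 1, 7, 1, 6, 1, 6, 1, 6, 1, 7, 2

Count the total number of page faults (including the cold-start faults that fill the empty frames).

8

1 → fault, frames {1}
7 → fault, frames {1,7}
1 → hit
0 → fault, frames {1,7,0}
7 → hit
1 → hit
2 → fault, evict 1, frames {7,0,2}
1 → fault, evict 7, frames {0,2,1}
7 → fault, evict 0, frames {2,1,7}
1 → hit
6 → fault, evict 2, frames {1,7,6}
1 → hit
6 → hit
1 → hit
6 → hit
1 → hit
7 → hit
2 → fault, evict 1, frames {7,6,2}
Page faults: 8.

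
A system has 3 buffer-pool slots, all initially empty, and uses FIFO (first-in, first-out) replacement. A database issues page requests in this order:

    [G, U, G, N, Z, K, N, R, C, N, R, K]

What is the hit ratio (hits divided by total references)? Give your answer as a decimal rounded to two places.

G → miss, frames (G)
U → miss, frames (G U)
G → hit
N → miss, frames (G U N)
Z → miss, evict G, frames (U N Z)
K → miss, evict U, frames (N Z K)
N → hit
R → miss, evict N, frames (Z K R)
C → miss, evict Z, frames (K R C)
N → miss, evict K, frames (R C N)
R → hit
K → miss, evict R, frames (C N K)
Hits: 3 of 12 references → 3/12 = 0.2500.

0.25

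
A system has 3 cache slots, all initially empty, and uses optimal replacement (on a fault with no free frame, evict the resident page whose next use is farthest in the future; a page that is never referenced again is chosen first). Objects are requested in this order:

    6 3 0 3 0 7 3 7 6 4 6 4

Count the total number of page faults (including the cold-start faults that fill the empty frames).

5

6: miss, frames {6}
3: miss, frames {6,3}
0: miss, frames {6,3,0}
3: hit
0: hit
7: miss, evict 0, frames {6,3,7}
3: hit
7: hit
6: hit
4: miss, evict 7, frames {6,3,4}
6: hit
4: hit
Page faults: 5.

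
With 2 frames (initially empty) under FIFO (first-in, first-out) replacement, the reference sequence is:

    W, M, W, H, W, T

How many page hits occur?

1

W -> miss, frames (W)
M -> miss, frames (W M)
W -> hit
H -> miss, evict W, frames (M H)
W -> miss, evict M, frames (H W)
T -> miss, evict H, frames (W T)
Hits: 1.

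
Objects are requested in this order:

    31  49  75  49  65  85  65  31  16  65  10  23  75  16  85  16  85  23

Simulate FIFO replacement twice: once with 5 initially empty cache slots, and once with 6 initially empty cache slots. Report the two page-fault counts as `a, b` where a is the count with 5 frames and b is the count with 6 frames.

5 frames: F F F . F F . . F . F F F . . . . . → 9 faults.
6 frames: F F F . F F . . F . F F . . . . . . → 8 faults.
8 < 9: adding a frame reduced faults, as is typical.

9, 8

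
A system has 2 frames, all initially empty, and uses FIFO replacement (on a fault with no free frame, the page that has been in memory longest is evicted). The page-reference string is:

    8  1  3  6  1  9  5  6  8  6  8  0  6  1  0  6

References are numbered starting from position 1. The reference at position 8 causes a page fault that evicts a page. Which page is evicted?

9

pos 1: 8: miss, frames {8}
pos 2: 1: miss, frames {8,1}
pos 3: 3: miss, evict 8, frames {1,3}
pos 4: 6: miss, evict 1, frames {3,6}
pos 5: 1: miss, evict 3, frames {6,1}
pos 6: 9: miss, evict 6, frames {1,9}
pos 7: 5: miss, evict 1, frames {9,5}
pos 8: 6: miss, evict 9, frames {5,6}
At position 8, page 9 is evicted.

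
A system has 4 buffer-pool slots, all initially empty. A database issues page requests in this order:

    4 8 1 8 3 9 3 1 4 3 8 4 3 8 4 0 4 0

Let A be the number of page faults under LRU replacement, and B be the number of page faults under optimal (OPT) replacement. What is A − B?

1

Under LRU: F F F . F F . . F . F . . . . F . . → 8 faults.
Under OPT: F F F . F F . . . . F . . . . F . . → 7 faults.
A − B = 8 − 7 = 1.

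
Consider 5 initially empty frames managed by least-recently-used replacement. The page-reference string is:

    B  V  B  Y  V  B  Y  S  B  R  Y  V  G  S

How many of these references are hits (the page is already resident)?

7

B → fault, frames (B)
V → fault, frames (B V)
B → hit
Y → fault, frames (V B Y)
V → hit
B → hit
Y → hit
S → fault, frames (V B Y S)
B → hit
R → fault, frames (V Y S B R)
Y → hit
V → hit
G → fault, evict S, frames (B R Y V G)
S → fault, evict B, frames (R Y V G S)
Hits: 7.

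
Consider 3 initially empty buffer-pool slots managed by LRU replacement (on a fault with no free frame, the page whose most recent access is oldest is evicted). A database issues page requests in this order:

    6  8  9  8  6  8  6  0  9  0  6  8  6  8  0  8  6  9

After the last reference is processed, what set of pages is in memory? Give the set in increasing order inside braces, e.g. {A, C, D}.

{6, 8, 9}

6 → miss, frames [6]
8 → miss, frames [6, 8]
9 → miss, frames [6, 8, 9]
8 → hit
6 → hit
8 → hit
6 → hit
0 → miss, evict 9, frames [8, 6, 0]
9 → miss, evict 8, frames [6, 0, 9]
0 → hit
6 → hit
8 → miss, evict 9, frames [0, 6, 8]
6 → hit
8 → hit
0 → hit
8 → hit
6 → hit
9 → miss, evict 0, frames [8, 6, 9]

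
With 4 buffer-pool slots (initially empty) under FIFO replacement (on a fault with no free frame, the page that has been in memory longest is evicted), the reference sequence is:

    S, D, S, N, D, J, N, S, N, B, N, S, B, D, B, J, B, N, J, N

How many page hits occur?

S: fault, frames {S}
D: fault, frames {S,D}
S: hit
N: fault, frames {S,D,N}
D: hit
J: fault, frames {S,D,N,J}
N: hit
S: hit
N: hit
B: fault, evict S, frames {D,N,J,B}
N: hit
S: fault, evict D, frames {N,J,B,S}
B: hit
D: fault, evict N, frames {J,B,S,D}
B: hit
J: hit
B: hit
N: fault, evict J, frames {B,S,D,N}
J: fault, evict B, frames {S,D,N,J}
N: hit
Hits: 11.

11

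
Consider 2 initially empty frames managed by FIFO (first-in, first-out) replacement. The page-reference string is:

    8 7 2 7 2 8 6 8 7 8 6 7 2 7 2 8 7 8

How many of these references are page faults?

12

8 → miss, frames [8]
7 → miss, frames [8, 7]
2 → miss, evict 8, frames [7, 2]
7 → hit
2 → hit
8 → miss, evict 7, frames [2, 8]
6 → miss, evict 2, frames [8, 6]
8 → hit
7 → miss, evict 8, frames [6, 7]
8 → miss, evict 6, frames [7, 8]
6 → miss, evict 7, frames [8, 6]
7 → miss, evict 8, frames [6, 7]
2 → miss, evict 6, frames [7, 2]
7 → hit
2 → hit
8 → miss, evict 7, frames [2, 8]
7 → miss, evict 2, frames [8, 7]
8 → hit
Page faults: 12.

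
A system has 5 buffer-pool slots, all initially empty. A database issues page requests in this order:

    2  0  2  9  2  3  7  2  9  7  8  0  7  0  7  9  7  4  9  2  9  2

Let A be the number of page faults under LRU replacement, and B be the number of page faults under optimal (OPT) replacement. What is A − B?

2

Under LRU: F F . F . F F . . . F F . . . . . F . F . . → 9 faults.
Under OPT: F F . F . F F . . . F . . . . . . F . . . . → 7 faults.
A − B = 9 − 7 = 2.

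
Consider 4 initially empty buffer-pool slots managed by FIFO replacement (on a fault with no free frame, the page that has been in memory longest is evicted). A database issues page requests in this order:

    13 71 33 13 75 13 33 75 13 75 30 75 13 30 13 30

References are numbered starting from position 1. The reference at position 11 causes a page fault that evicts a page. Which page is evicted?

pos 1: 13 → miss, frames [13]
pos 2: 71 → miss, frames [13, 71]
pos 3: 33 → miss, frames [13, 71, 33]
pos 4: 13 → hit
pos 5: 75 → miss, frames [13, 71, 33, 75]
pos 6: 13 → hit
pos 7: 33 → hit
pos 8: 75 → hit
pos 9: 13 → hit
pos 10: 75 → hit
pos 11: 30 → miss, evict 13, frames [71, 33, 75, 30]
At position 11, page 13 is evicted.

13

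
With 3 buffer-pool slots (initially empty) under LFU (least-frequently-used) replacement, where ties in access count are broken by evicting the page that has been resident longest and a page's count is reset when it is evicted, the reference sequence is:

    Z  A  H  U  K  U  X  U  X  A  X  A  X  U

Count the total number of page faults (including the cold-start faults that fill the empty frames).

7

Z: miss, frames (Z)
A: miss, frames (Z A)
H: miss, frames (Z A H)
U: miss, evict Z, frames (A H U)
K: miss, evict A, frames (H U K)
U: hit
X: miss, evict H, frames (U K X)
U: hit
X: hit
A: miss, evict K, frames (U X A)
X: hit
A: hit
X: hit
U: hit
Page faults: 7.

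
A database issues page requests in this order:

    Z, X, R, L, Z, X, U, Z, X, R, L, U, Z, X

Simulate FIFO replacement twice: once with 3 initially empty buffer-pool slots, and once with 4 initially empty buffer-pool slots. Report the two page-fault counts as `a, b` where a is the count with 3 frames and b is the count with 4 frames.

11, 12

3 frames: F F F F F F F . . F F . F F → 11 faults.
4 frames: F F F F . . F F F F F F F F → 12 faults.
12 > 11: adding a frame increased faults — Belady's anomaly.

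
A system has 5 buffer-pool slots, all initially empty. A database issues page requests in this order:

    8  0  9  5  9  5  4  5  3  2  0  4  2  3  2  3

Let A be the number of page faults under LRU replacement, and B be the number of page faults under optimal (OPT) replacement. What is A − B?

1

Under LRU: F F F F . . F . F F F . . . . . → 8 faults.
Under OPT: F F F F . . F . F F . . . . . . → 7 faults.
A − B = 8 − 7 = 1.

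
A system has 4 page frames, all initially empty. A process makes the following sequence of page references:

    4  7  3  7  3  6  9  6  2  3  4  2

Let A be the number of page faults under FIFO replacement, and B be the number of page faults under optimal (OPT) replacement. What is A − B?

Under FIFO: F F F . . F F . F . F . → 7 faults.
Under OPT: F F F . . F F . F . . . → 6 faults.
A − B = 7 − 6 = 1.

1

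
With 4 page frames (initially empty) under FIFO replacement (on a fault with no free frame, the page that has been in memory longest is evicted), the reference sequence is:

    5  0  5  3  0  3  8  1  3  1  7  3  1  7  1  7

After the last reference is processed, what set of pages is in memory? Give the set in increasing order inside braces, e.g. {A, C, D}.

5: miss, frames [5]
0: miss, frames [5, 0]
5: hit
3: miss, frames [5, 0, 3]
0: hit
3: hit
8: miss, frames [5, 0, 3, 8]
1: miss, evict 5, frames [0, 3, 8, 1]
3: hit
1: hit
7: miss, evict 0, frames [3, 8, 1, 7]
3: hit
1: hit
7: hit
1: hit
7: hit

{1, 3, 7, 8}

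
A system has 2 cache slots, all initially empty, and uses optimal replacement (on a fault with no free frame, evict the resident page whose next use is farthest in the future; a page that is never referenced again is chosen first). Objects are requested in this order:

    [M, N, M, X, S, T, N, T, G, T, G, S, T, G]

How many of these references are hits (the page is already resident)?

M → fault, frames (M)
N → fault, frames (M N)
M → hit
X → fault, evict M, frames (N X)
S → fault, evict X, frames (N S)
T → fault, evict S, frames (N T)
N → hit
T → hit
G → fault, evict N, frames (T G)
T → hit
G → hit
S → fault, evict G, frames (T S)
T → hit
G → fault, evict S, frames (T G)
Hits: 6.

6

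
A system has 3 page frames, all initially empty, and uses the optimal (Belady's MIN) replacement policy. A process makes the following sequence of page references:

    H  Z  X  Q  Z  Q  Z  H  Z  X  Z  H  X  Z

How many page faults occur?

5

H → miss, frames [H]
Z → miss, frames [H, Z]
X → miss, frames [H, Z, X]
Q → miss, evict X, frames [H, Z, Q]
Z → hit
Q → hit
Z → hit
H → hit
Z → hit
X → miss, evict Q, frames [H, Z, X]
Z → hit
H → hit
X → hit
Z → hit
Page faults: 5.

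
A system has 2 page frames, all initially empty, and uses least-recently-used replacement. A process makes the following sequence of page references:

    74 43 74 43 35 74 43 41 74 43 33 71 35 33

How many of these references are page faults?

12

74: fault, frames {74}
43: fault, frames {74,43}
74: hit
43: hit
35: fault, evict 74, frames {43,35}
74: fault, evict 43, frames {35,74}
43: fault, evict 35, frames {74,43}
41: fault, evict 74, frames {43,41}
74: fault, evict 43, frames {41,74}
43: fault, evict 41, frames {74,43}
33: fault, evict 74, frames {43,33}
71: fault, evict 43, frames {33,71}
35: fault, evict 33, frames {71,35}
33: fault, evict 71, frames {35,33}
Page faults: 12.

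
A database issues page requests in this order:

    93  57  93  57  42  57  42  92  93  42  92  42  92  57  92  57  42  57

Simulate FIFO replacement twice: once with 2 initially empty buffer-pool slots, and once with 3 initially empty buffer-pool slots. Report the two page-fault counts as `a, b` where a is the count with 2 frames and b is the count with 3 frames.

2 frames: F F . . F . . F F F F . . F . . F . → 9 faults.
3 frames: F F . . F . . F F . . . . F . . F . → 7 faults.
7 < 9: adding a frame reduced faults, as is typical.

9, 7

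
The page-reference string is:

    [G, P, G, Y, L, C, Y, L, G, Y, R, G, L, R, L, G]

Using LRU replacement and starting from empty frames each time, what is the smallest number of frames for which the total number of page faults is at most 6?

f=1: 16 faults
f=2: 14 faults
f=3: 8 faults
f=4: 6 faults
f=5: 6 faults
f=6: 6 faults
Smallest f with faults ≤ 6 is 4.

4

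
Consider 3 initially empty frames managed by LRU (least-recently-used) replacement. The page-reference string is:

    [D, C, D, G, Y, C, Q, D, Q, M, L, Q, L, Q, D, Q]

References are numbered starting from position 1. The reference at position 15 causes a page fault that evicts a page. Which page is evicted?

pos 1: D → fault, frames (D)
pos 2: C → fault, frames (D C)
pos 3: D → hit
pos 4: G → fault, frames (C D G)
pos 5: Y → fault, evict C, frames (D G Y)
pos 6: C → fault, evict D, frames (G Y C)
pos 7: Q → fault, evict G, frames (Y C Q)
pos 8: D → fault, evict Y, frames (C Q D)
pos 9: Q → hit
pos 10: M → fault, evict C, frames (D Q M)
pos 11: L → fault, evict D, frames (Q M L)
pos 12: Q → hit
pos 13: L → hit
pos 14: Q → hit
pos 15: D → fault, evict M, frames (L Q D)
At position 15, page M is evicted.

M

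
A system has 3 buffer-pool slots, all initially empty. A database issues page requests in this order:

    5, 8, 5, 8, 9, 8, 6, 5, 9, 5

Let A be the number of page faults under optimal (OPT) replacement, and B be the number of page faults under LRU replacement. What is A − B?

Under OPT: F F . . F . F . . . → 4 faults.
Under LRU: F F . . F . F F F . → 6 faults.
A − B = 4 − 6 = -2.

-2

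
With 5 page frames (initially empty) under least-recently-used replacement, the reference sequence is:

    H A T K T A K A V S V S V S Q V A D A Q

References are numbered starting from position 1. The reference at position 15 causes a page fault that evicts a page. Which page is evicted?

pos 1: H: fault, frames {H}
pos 2: A: fault, frames {H,A}
pos 3: T: fault, frames {H,A,T}
pos 4: K: fault, frames {H,A,T,K}
pos 5: T: hit
pos 6: A: hit
pos 7: K: hit
pos 8: A: hit
pos 9: V: fault, frames {H,T,K,A,V}
pos 10: S: fault, evict H, frames {T,K,A,V,S}
pos 11: V: hit
pos 12: S: hit
pos 13: V: hit
pos 14: S: hit
pos 15: Q: fault, evict T, frames {K,A,V,S,Q}
At position 15, page T is evicted.

T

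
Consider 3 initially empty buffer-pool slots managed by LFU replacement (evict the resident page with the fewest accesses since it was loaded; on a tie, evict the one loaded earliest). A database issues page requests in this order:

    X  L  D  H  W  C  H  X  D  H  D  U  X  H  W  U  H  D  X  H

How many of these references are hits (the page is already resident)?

X → miss, frames [X]
L → miss, frames [X, L]
D → miss, frames [X, L, D]
H → miss, evict X, frames [L, D, H]
W → miss, evict L, frames [D, H, W]
C → miss, evict D, frames [H, W, C]
H → hit
X → miss, evict W, frames [H, C, X]
D → miss, evict C, frames [H, X, D]
H → hit
D → hit
U → miss, evict X, frames [H, D, U]
X → miss, evict U, frames [H, D, X]
H → hit
W → miss, evict X, frames [H, D, W]
U → miss, evict W, frames [H, D, U]
H → hit
D → hit
X → miss, evict U, frames [H, D, X]
H → hit
Hits: 7.

7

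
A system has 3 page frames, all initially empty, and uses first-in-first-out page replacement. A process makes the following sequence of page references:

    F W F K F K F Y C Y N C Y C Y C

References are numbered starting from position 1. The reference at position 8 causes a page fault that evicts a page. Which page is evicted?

pos 1: F: fault, frames {F}
pos 2: W: fault, frames {F,W}
pos 3: F: hit
pos 4: K: fault, frames {F,W,K}
pos 5: F: hit
pos 6: K: hit
pos 7: F: hit
pos 8: Y: fault, evict F, frames {W,K,Y}
At position 8, page F is evicted.

F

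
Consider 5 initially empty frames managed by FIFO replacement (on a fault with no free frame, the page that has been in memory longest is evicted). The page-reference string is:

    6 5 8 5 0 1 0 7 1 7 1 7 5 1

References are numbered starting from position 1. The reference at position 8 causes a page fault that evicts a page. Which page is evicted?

6

pos 1: 6: fault, frames [6]
pos 2: 5: fault, frames [6, 5]
pos 3: 8: fault, frames [6, 5, 8]
pos 4: 5: hit
pos 5: 0: fault, frames [6, 5, 8, 0]
pos 6: 1: fault, frames [6, 5, 8, 0, 1]
pos 7: 0: hit
pos 8: 7: fault, evict 6, frames [5, 8, 0, 1, 7]
At position 8, page 6 is evicted.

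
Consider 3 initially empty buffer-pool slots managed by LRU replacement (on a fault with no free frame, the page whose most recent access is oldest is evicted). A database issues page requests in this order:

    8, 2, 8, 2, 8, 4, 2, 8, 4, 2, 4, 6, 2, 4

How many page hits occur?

8: miss, frames (8)
2: miss, frames (8 2)
8: hit
2: hit
8: hit
4: miss, frames (2 8 4)
2: hit
8: hit
4: hit
2: hit
4: hit
6: miss, evict 8, frames (2 4 6)
2: hit
4: hit
Hits: 10.

10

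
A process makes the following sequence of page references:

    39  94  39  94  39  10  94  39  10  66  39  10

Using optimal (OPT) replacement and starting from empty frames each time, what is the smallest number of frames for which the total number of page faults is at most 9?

f=1: 12 faults
f=2: 6 faults
f=3: 4 faults
f=4: 4 faults
Smallest f with faults ≤ 9 is 2.

2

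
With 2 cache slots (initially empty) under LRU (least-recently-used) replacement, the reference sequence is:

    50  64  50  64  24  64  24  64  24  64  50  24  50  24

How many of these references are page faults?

50 -> miss, frames [50]
64 -> miss, frames [50, 64]
50 -> hit
64 -> hit
24 -> miss, evict 50, frames [64, 24]
64 -> hit
24 -> hit
64 -> hit
24 -> hit
64 -> hit
50 -> miss, evict 24, frames [64, 50]
24 -> miss, evict 64, frames [50, 24]
50 -> hit
24 -> hit
Page faults: 5.

5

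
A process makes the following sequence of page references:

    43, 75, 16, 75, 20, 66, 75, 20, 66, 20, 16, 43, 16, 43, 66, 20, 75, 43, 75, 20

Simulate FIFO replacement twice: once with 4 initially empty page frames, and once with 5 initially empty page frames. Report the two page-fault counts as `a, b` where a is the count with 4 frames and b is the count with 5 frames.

4 frames: F F F . F F . . . . . F . . . . F . . . → 7 faults.
5 frames: F F F . F F . . . . . . . . . . . . . . → 5 faults.
5 < 7: adding a frame reduced faults, as is typical.

7, 5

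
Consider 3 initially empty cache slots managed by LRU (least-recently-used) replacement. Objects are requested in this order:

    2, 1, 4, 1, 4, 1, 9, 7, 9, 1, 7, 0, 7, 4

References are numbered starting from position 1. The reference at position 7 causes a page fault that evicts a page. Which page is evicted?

pos 1: 2: miss, frames (2)
pos 2: 1: miss, frames (2 1)
pos 3: 4: miss, frames (2 1 4)
pos 4: 1: hit
pos 5: 4: hit
pos 6: 1: hit
pos 7: 9: miss, evict 2, frames (4 1 9)
At position 7, page 2 is evicted.

2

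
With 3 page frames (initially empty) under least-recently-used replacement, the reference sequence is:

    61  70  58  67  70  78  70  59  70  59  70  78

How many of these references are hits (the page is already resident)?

61 → miss, frames [61]
70 → miss, frames [61, 70]
58 → miss, frames [61, 70, 58]
67 → miss, evict 61, frames [70, 58, 67]
70 → hit
78 → miss, evict 58, frames [67, 70, 78]
70 → hit
59 → miss, evict 67, frames [78, 70, 59]
70 → hit
59 → hit
70 → hit
78 → hit
Hits: 6.

6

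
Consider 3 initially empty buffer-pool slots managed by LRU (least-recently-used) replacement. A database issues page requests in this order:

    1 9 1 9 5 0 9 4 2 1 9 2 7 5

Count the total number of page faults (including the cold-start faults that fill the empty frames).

10

1 -> fault, frames (1)
9 -> fault, frames (1 9)
1 -> hit
9 -> hit
5 -> fault, frames (1 9 5)
0 -> fault, evict 1, frames (9 5 0)
9 -> hit
4 -> fault, evict 5, frames (0 9 4)
2 -> fault, evict 0, frames (9 4 2)
1 -> fault, evict 9, frames (4 2 1)
9 -> fault, evict 4, frames (2 1 9)
2 -> hit
7 -> fault, evict 1, frames (9 2 7)
5 -> fault, evict 9, frames (2 7 5)
Page faults: 10.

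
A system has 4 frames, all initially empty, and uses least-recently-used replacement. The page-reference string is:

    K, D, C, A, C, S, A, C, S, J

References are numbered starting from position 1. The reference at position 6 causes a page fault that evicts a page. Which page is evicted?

pos 1: K → miss, frames [K]
pos 2: D → miss, frames [K, D]
pos 3: C → miss, frames [K, D, C]
pos 4: A → miss, frames [K, D, C, A]
pos 5: C → hit
pos 6: S → miss, evict K, frames [D, A, C, S]
At position 6, page K is evicted.

K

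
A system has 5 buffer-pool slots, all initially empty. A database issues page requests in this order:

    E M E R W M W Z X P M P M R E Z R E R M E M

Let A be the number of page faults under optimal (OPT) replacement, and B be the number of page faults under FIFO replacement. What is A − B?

Under OPT: F F . F F . . F F F . . . . . . . . . . . . → 7 faults.
Under FIFO: F F . F F . . F F F F . . F F F . . . . . . → 11 faults.
A − B = 7 − 11 = -4.

-4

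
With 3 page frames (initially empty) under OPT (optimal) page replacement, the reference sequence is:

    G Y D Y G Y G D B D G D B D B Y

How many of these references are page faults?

G: fault, frames [G]
Y: fault, frames [G, Y]
D: fault, frames [G, Y, D]
Y: hit
G: hit
Y: hit
G: hit
D: hit
B: fault, evict Y, frames [G, D, B]
D: hit
G: hit
D: hit
B: hit
D: hit
B: hit
Y: fault, evict B, frames [G, D, Y]
Page faults: 5.

5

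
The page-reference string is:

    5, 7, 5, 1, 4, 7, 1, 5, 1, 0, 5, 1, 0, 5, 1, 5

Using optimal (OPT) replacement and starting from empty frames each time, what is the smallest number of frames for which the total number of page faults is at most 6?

f=1: 16 faults
f=2: 9 faults
f=3: 6 faults
f=4: 5 faults
f=5: 5 faults
Smallest f with faults ≤ 6 is 3.

3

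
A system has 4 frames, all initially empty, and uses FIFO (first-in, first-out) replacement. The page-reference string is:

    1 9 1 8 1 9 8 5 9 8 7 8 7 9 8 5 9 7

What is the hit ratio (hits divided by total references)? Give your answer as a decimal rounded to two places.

1 -> fault, frames (1)
9 -> fault, frames (1 9)
1 -> hit
8 -> fault, frames (1 9 8)
1 -> hit
9 -> hit
8 -> hit
5 -> fault, frames (1 9 8 5)
9 -> hit
8 -> hit
7 -> fault, evict 1, frames (9 8 5 7)
8 -> hit
7 -> hit
9 -> hit
8 -> hit
5 -> hit
9 -> hit
7 -> hit
Hits: 13 of 18 references → 13/18 = 0.7222.

0.72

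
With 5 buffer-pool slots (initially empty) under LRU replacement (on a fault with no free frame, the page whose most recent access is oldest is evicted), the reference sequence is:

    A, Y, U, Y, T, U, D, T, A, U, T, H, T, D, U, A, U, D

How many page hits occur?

12

A: fault, frames [A]
Y: fault, frames [A, Y]
U: fault, frames [A, Y, U]
Y: hit
T: fault, frames [A, U, Y, T]
U: hit
D: fault, frames [A, Y, T, U, D]
T: hit
A: hit
U: hit
T: hit
H: fault, evict Y, frames [D, A, U, T, H]
T: hit
D: hit
U: hit
A: hit
U: hit
D: hit
Hits: 12.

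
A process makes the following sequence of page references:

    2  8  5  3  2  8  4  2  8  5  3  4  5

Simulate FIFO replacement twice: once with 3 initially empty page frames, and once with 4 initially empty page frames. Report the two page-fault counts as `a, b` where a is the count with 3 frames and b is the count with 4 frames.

3 frames: F F F F F F F . . F F . . → 9 faults.
4 frames: F F F F . . F F F F F F . → 10 faults.
10 > 9: adding a frame increased faults — Belady's anomaly.

9, 10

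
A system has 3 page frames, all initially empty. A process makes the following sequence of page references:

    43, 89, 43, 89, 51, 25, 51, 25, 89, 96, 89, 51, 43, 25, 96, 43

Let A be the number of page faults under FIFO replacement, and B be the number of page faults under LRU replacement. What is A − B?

Under FIFO: F F . . F F . . . F F F F F F . → 10 faults.
Under LRU: F F . . F F . . . F . F F F F . → 9 faults.
A − B = 10 − 9 = 1.

1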